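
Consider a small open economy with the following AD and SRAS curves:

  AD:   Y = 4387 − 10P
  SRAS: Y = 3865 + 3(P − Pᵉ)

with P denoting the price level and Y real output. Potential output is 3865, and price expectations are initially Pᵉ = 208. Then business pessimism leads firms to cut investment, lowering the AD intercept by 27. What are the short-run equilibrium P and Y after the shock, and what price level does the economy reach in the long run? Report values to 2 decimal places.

Short run: P = 86.08, Y = 3499.23. Long run: P = 49.50.

AD shifts left: new AD is Y = 4360 − 10P. With Pᵉ = 208, SRAS is Y = 3241 + 3P.
Short run: 4360 − 10P = 3241 + 3P gives 1119 = 13P, so P = 86.08 and Y = 4360 − 10P = 3499.23.
Y = 3499.23 is below potential 3865; expectations adjust and SRAS shifts right until Y = 3865.
Long run: on the new AD curve, 3865 = 4360 − 10P gives P = 49.50.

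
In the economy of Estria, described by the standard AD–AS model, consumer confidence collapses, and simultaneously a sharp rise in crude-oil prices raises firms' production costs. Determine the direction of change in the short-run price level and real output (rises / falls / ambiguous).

Price level: ambiguous; output: falls

The first event is a negative demand shock: AD shifts left, which by itself pushes P down and Y down.
The second is an adverse supply shock: SRAS shifts left, which by itself pushes P up and Y down.
The two shocks push P in opposite directions, so the effect on P is ambiguous. Both shocks push Y down, so Y falls.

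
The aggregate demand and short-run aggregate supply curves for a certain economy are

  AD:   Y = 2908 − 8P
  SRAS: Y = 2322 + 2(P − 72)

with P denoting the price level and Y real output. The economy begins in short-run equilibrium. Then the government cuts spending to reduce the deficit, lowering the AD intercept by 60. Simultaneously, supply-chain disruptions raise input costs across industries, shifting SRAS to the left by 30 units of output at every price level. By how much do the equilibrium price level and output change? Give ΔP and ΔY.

After both shocks: AD is Y = 2848 − 8P and SRAS is Y = 2148 + 2P.
Setting them equal: 700 = 10P, so P = 70.
Y = 2848 − 8·70 = 2288.
Initially P = 73, Y = 2324, so ΔP = -3 and ΔY = -36.

ΔP = -3, ΔY = -36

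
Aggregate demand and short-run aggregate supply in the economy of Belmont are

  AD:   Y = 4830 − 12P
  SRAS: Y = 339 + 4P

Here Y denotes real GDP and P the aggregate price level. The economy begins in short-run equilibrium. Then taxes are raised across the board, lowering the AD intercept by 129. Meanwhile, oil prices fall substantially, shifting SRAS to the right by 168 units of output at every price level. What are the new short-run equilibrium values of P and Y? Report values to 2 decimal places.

P = 262.13, Y = 1555.50

After both shocks: AD is Y = 4701 − 12P and SRAS is Y = 507 + 4P.
Setting them equal: 4194 = 16P, so P = 262.13.
Substituting into AD, Y = 1555.50.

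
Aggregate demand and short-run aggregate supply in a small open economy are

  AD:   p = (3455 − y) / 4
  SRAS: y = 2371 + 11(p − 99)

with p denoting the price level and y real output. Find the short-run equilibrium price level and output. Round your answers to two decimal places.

p = 144.87, y = 2875.53

Write SRAS as y = 2371 + 11p − 1089 = 1282 + 11p.
Rearrange AD to y = 3455 − 4p.
Set AD = SRAS: 3455 − 4p = 1282 + 11p, so 2173 = 15p and p = 144.87.
Substituting into AD, y = 3455 − 4p = 2875.53.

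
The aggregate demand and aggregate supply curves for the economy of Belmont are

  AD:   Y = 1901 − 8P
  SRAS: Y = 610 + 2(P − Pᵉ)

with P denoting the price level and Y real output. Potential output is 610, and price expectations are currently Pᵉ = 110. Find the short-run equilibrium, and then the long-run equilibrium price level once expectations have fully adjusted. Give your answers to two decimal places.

Short run: with Pᵉ = 110, SRAS is Y = 390 + 2P. Setting AD = SRAS gives 1511 = 10P, so P = 151.10 and Y = 1901 − 8P = 692.20.
Output 692.20 is above potential 610, so over time expected prices rise and SRAS shifts left until Y returns to 610.
Long run: Y = 610 on the AD curve gives 610 = 1901 − 8P, so P = 161.38.

Short run: P = 151.10, Y = 692.20. Long run: P = 161.38.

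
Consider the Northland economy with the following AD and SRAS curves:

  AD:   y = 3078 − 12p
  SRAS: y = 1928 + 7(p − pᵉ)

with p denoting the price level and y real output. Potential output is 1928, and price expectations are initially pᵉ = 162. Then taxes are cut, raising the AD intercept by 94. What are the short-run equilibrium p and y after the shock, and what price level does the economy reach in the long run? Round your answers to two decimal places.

Short run: p = 125.16, y = 1670.11. Long run: p = 103.67.

AD shifts right: new AD is y = 3172 − 12p. With pᵉ = 162, SRAS is y = 794 + 7p.
Short run: 3172 − 12p = 794 + 7p gives 2378 = 19p, so p = 125.16 and y = 3172 − 12p = 1670.11.
y = 1670.11 is below potential 1928; expectations adjust and SRAS shifts right until y = 1928.
Long run: on the new AD curve, 1928 = 3172 − 12p gives p = 103.67.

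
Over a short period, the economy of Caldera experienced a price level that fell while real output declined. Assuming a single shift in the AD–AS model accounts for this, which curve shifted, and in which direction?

AD shifted left

P fell and Y fell. An AD shift moves P and Y in the same direction; an SRAS shift moves them in opposite directions.
Here P and Y moved in the same direction, so the AD curve shifted.
Since Y fell, AD shifted left.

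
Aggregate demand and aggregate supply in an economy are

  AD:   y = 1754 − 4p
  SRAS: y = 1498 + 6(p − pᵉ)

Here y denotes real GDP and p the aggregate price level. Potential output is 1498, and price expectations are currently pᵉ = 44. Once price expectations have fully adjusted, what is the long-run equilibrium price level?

Long-run p = 64

Short run: with pᵉ = 44, SRAS is y = 1234 + 6p. Setting AD = SRAS gives 520 = 10p, so p = 52 and y = 1754 − 4·52 = 1546.
Output 1546 is above potential 1498, so over time expected prices rise and SRAS shifts left until y returns to 1498.
Long run: y = 1498 on the AD curve gives 1498 = 1754 − 4p, so p = 64.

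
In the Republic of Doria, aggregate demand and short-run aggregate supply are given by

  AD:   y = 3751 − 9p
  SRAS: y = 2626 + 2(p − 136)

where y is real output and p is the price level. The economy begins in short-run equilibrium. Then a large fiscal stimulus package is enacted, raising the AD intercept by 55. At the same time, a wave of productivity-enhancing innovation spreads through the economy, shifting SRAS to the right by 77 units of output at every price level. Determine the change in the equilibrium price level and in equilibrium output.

Δp = -2, Δy = +73

After both shocks: AD is y = 3806 − 9p and SRAS is y = 2431 + 2p.
Setting them equal: 1375 = 11p, so p = 125.
y = 3806 − 9·125 = 2681.
Initially p = 127, y = 2608, so Δp = -2 and Δy = +73.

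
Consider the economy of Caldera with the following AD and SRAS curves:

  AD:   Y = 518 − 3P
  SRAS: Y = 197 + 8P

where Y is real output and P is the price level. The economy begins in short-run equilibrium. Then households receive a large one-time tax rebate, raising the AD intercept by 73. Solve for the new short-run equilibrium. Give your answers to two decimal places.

This is a positive demand shock: AD shifts right.
New AD: Y = 591 − 3P.
Set AD = SRAS: 591 − 3P = 197 + 8P, so 394 = 11P and P = 35.82.
Substituting into AD, Y = 483.55.

P = 35.82, Y = 483.55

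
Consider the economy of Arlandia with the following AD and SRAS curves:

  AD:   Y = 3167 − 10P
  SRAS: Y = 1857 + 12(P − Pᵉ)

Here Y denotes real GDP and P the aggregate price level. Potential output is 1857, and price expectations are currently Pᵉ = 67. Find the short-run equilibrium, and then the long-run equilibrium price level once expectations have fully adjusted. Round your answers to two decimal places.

Short run: P = 96.09, Y = 2206.09. Long run: P = 131.00.

Short run: with Pᵉ = 67, SRAS is Y = 1053 + 12P. Setting AD = SRAS gives 2114 = 22P, so P = 96.09 and Y = 3167 − 10P = 2206.09.
Output 2206.09 is above potential 1857, so over time expected prices rise and SRAS shifts left until Y returns to 1857.
Long run: Y = 1857 on the AD curve gives 1857 = 3167 − 10P, so P = 131.00.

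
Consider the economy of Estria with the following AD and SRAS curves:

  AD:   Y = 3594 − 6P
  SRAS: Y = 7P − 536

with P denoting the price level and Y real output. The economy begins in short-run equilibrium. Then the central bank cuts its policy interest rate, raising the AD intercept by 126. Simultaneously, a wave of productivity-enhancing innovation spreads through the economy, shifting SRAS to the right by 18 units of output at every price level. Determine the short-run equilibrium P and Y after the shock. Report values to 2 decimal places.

After both shocks: AD is Y = 3720 − 6P and SRAS is Y = 7P − 518.
Setting them equal: 4238 = 13P, so P = 326.00.
Substituting into AD, Y = 1764.00.

P = 326.00, Y = 1764.00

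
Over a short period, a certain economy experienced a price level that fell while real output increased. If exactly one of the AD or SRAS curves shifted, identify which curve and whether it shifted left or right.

P fell and Y rose. An AD shift moves P and Y in the same direction; an SRAS shift moves them in opposite directions.
Here P and Y moved in opposite directions, so the SRAS curve shifted.
Since Y rose, SRAS shifted right.

SRAS shifted right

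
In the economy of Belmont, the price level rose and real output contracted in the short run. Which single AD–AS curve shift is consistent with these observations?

P rose and Y fell. An AD shift moves P and Y in the same direction; an SRAS shift moves them in opposite directions.
Here P and Y moved in opposite directions, so the SRAS curve shifted.
Since Y fell, SRAS shifted left.

SRAS shifted left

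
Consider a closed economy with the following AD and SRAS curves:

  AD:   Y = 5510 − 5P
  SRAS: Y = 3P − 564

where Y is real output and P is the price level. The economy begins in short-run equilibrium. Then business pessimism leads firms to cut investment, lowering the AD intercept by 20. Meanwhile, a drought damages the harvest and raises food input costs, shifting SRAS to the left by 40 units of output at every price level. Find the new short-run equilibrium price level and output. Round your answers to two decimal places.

After both shocks: AD is Y = 5490 − 5P and SRAS is Y = 3P − 604.
Setting them equal: 6094 = 8P, so P = 761.75.
Substituting into AD, Y = 1681.25.

P = 761.75, Y = 1681.25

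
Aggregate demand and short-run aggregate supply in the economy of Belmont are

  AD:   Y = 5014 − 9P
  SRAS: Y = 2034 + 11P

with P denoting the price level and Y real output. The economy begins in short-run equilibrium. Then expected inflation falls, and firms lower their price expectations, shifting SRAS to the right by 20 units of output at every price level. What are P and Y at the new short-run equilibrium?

P = 148, Y = 3682

This is a positive supply shock: SRAS shifts right.
New SRAS: Y = 2054 + 11P.
Set AD = SRAS: 5014 − 9P = 2054 + 11P, so 2960 = 20P and P = 148.
Y = 5014 − 9·148 = 3682.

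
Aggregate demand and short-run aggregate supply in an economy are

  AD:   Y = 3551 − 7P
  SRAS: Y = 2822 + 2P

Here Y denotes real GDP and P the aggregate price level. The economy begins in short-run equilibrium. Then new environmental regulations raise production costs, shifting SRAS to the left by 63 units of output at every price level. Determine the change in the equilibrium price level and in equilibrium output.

This is a negative supply shock: SRAS shifts left.
New SRAS: Y = 2759 + 2P.
Set AD = SRAS: 3551 − 7P = 2759 + 2P, so 792 = 9P and P = 88.
Y = 3551 − 7·88 = 2935.
Initially P = 81, Y = 2984, so ΔP = +7 and ΔY = -49.

ΔP = +7, ΔY = -49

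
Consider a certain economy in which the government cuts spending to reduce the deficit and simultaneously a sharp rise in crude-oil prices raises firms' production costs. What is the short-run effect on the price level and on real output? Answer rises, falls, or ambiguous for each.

The first event is a negative demand shock: AD shifts left, which by itself pushes P down and Y down.
The second is an adverse supply shock: SRAS shifts left, which by itself pushes P up and Y down.
The two shocks push P in opposite directions, so the effect on P is ambiguous. Both shocks push Y down, so Y falls.

Price level: ambiguous; output: falls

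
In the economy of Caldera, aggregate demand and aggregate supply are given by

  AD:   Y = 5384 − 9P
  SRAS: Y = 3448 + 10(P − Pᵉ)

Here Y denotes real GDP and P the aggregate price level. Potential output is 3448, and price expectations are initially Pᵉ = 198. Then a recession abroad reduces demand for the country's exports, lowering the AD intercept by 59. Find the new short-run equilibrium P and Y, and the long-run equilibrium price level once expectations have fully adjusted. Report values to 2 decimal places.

AD shifts left: new AD is Y = 5325 − 9P. With Pᵉ = 198, SRAS is Y = 1468 + 10P.
Short run: 5325 − 9P = 1468 + 10P gives 3857 = 19P, so P = 203.00 and Y = 5325 − 9P = 3498.00.
Y = 3498.00 is above potential 3448; expectations adjust and SRAS shifts left until Y = 3448.
Long run: on the new AD curve, 3448 = 5325 − 9P gives P = 208.56.

Short run: P = 203.00, Y = 3498.00. Long run: P = 208.56.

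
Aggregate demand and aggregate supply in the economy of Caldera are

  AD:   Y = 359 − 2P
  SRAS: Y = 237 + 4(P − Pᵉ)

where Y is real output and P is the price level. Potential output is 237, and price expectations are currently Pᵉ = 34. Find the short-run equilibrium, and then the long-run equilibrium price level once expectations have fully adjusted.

Short run: with Pᵉ = 34, SRAS is Y = 101 + 4P. Setting AD = SRAS gives 258 = 6P, so P = 43 and Y = 359 − 2·43 = 273.
Output 273 is above potential 237, so over time expected prices rise and SRAS shifts left until Y returns to 237.
Long run: Y = 237 on the AD curve gives 237 = 359 − 2P, so P = 61.

Short run: P = 43, Y = 273. Long run: P = 61.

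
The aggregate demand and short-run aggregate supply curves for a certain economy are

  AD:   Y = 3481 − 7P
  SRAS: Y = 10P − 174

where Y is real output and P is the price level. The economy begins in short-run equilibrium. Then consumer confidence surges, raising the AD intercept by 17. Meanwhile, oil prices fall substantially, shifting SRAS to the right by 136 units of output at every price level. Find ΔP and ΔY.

After both shocks: AD is Y = 3498 − 7P and SRAS is Y = 10P − 38.
Setting them equal: 3536 = 17P, so P = 208.
Y = 3498 − 7·208 = 2042.
Initially P = 215, Y = 1976, so ΔP = -7 and ΔY = +66.

ΔP = -7, ΔY = +66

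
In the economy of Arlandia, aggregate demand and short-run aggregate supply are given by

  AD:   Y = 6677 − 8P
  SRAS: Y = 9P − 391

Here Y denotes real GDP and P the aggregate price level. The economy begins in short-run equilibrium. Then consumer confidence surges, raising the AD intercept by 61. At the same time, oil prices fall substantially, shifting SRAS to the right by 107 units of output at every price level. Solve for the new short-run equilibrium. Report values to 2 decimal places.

P = 413.06, Y = 3433.53

After both shocks: AD is Y = 6738 − 8P and SRAS is Y = 9P − 284.
Setting them equal: 7022 = 17P, so P = 413.06.
Substituting into AD, Y = 3433.53.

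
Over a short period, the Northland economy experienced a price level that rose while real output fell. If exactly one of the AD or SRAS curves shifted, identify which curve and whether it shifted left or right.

P rose and Y fell. An AD shift moves P and Y in the same direction; an SRAS shift moves them in opposite directions.
Here P and Y moved in opposite directions, so the SRAS curve shifted.
Since Y fell, SRAS shifted left.

SRAS shifted left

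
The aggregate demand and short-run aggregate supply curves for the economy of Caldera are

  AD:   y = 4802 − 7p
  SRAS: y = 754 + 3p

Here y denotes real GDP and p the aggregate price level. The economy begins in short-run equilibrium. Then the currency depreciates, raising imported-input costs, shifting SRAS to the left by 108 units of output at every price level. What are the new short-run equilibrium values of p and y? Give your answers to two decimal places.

This is a negative supply shock: SRAS shifts left.
New SRAS: y = 646 + 3p.
Set AD = SRAS: 4802 − 7p = 646 + 3p, so 4156 = 10p and p = 415.60.
Substituting into AD, y = 1892.80.

p = 415.60, y = 1892.80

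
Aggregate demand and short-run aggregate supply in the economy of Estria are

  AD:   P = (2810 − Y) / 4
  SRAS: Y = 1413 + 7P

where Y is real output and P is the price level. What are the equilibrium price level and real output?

Rearrange AD to Y = 2810 − 4P.
Set AD = SRAS: 2810 − 4P = 1413 + 7P, so 1397 = 11P and P = 127.
Then Y = 2810 − 4·127 = 2302.

P = 127, Y = 2302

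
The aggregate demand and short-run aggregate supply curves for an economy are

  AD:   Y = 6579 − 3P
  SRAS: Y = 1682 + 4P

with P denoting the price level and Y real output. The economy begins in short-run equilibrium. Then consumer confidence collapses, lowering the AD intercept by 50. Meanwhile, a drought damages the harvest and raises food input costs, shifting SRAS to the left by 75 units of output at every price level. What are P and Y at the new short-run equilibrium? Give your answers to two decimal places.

After both shocks: AD is Y = 6529 − 3P and SRAS is Y = 1607 + 4P.
Setting them equal: 4922 = 7P, so P = 703.14.
Substituting into AD, Y = 4419.57.

P = 703.14, Y = 4419.57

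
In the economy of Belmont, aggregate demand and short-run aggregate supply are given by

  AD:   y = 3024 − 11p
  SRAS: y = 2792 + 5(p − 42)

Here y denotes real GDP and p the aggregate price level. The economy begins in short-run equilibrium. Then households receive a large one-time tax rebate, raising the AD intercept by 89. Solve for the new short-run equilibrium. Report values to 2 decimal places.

This is a positive demand shock: AD shifts right.
New AD: y = 3113 − 11p.
SRAS can be written y = 2582 + 5p.
Set AD = SRAS: 3113 − 11p = 2582 + 5p, so 531 = 16p and p = 33.19.
Substituting into AD, y = 2747.94.

p = 33.19, y = 2747.94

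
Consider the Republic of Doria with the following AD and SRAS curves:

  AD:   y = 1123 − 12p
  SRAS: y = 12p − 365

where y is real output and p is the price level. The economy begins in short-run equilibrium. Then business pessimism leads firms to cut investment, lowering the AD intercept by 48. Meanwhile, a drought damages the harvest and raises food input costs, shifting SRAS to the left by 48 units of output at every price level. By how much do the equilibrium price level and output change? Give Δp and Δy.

Δp = +0, Δy = -48

After both shocks: AD is y = 1075 − 12p and SRAS is y = 12p − 413.
Setting them equal: 1488 = 24p, so p = 62.
y = 1075 − 12·62 = 331.
Initially p = 62, y = 379, so Δp = +0 and Δy = -48.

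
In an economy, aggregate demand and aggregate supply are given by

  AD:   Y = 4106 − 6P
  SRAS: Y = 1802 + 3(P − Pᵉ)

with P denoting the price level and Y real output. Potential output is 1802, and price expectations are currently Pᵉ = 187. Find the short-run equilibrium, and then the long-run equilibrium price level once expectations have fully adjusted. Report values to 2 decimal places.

Short run: P = 318.33, Y = 2196.00. Long run: P = 384.00.

Short run: with Pᵉ = 187, SRAS is Y = 1241 + 3P. Setting AD = SRAS gives 2865 = 9P, so P = 318.33 and Y = 4106 − 6P = 2196.00.
Output 2196.00 is above potential 1802, so over time expected prices rise and SRAS shifts left until Y returns to 1802.
Long run: Y = 1802 on the AD curve gives 1802 = 4106 − 6P, so P = 384.00.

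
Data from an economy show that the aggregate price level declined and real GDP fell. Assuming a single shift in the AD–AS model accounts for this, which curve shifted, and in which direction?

AD shifted left

P fell and Y fell. An AD shift moves P and Y in the same direction; an SRAS shift moves them in opposite directions.
Here P and Y moved in the same direction, so the AD curve shifted.
Since Y fell, AD shifted left.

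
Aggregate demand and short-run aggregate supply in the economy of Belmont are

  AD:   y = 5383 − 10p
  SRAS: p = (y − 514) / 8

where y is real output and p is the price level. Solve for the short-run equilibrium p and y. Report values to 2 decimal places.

p = 270.50, y = 2678.00

Rearrange SRAS to y = 514 + 8p.
Set AD = SRAS: 5383 − 10p = 514 + 8p, so 4869 = 18p and p = 270.50.
Substituting into AD, y = 5383 − 10p = 2678.00.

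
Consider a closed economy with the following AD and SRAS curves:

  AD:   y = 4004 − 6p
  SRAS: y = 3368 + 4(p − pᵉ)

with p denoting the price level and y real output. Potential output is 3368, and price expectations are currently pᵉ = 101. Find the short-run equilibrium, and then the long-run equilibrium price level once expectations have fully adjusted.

Short run: with pᵉ = 101, SRAS is y = 2964 + 4p. Setting AD = SRAS gives 1040 = 10p, so p = 104 and y = 4004 − 6·104 = 3380.
Output 3380 is above potential 3368, so over time expected prices rise and SRAS shifts left until y returns to 3368.
Long run: y = 3368 on the AD curve gives 3368 = 4004 − 6p, so p = 106.

Short run: p = 104, y = 3380. Long run: p = 106.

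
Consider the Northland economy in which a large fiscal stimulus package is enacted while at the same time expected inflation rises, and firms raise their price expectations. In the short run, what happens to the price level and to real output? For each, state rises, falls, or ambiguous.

The first event is a positive demand shock: AD shifts right, which by itself pushes P up and Y up.
The second is an adverse supply shock: SRAS shifts left, which by itself pushes P up and Y down.
Both shocks push P up, so P rises. The two shocks push Y in opposite directions, so the effect on Y is ambiguous.

Price level: rises; output: ambiguous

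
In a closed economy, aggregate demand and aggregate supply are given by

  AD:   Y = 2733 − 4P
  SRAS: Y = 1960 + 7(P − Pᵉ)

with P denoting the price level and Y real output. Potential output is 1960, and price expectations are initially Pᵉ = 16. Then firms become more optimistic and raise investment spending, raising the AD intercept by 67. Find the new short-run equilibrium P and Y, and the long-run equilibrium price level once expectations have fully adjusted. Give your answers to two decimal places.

Short run: P = 86.55, Y = 2453.82. Long run: P = 210.00.

AD shifts right: new AD is Y = 2800 − 4P. With Pᵉ = 16, SRAS is Y = 1848 + 7P.
Short run: 2800 − 4P = 1848 + 7P gives 952 = 11P, so P = 86.55 and Y = 2800 − 4P = 2453.82.
Y = 2453.82 is above potential 1960; expectations adjust and SRAS shifts left until Y = 1960.
Long run: on the new AD curve, 1960 = 2800 − 4P gives P = 210.00.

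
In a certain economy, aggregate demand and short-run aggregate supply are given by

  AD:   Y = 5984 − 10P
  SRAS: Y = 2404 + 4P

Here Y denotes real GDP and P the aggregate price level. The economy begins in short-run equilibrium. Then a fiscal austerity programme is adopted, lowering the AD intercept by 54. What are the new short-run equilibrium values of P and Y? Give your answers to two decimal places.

P = 251.86, Y = 3411.43

This is a negative demand shock: AD shifts left.
New AD: Y = 5930 − 10P.
Set AD = SRAS: 5930 − 10P = 2404 + 4P, so 3526 = 14P and P = 251.86.
Substituting into AD, Y = 3411.43.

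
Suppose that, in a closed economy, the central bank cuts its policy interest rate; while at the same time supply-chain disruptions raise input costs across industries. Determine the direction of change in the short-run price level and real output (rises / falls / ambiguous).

The first event is a positive demand shock: AD shifts right, which by itself pushes P up and Y up.
The second is an adverse supply shock: SRAS shifts left, which by itself pushes P up and Y down.
Both shocks push P up, so P rises. The two shocks push Y in opposite directions, so the effect on Y is ambiguous.

Price level: rises; output: ambiguous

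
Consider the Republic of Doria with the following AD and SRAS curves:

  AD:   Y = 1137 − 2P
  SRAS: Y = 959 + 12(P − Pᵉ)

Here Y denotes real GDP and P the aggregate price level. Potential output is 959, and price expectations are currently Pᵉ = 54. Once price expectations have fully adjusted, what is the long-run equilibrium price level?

Short run: with Pᵉ = 54, SRAS is Y = 311 + 12P. Setting AD = SRAS gives 826 = 14P, so P = 59 and Y = 1137 − 2·59 = 1019.
Output 1019 is above potential 959, so over time expected prices rise and SRAS shifts left until Y returns to 959.
Long run: Y = 959 on the AD curve gives 959 = 1137 − 2P, so P = 89.

Long-run P = 89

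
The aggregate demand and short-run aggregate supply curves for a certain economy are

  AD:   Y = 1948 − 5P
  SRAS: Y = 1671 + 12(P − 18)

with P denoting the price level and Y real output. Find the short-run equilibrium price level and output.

P = 29, Y = 1803

Write SRAS as Y = 1671 + 12P − 216 = 1455 + 12P.
Set AD = SRAS: 1948 − 5P = 1455 + 12P, so 493 = 17P and P = 29.
Then Y = 1948 − 5·29 = 1803.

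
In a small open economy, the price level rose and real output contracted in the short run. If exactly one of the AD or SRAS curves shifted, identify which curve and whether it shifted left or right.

SRAS shifted left

P rose and Y fell. An AD shift moves P and Y in the same direction; an SRAS shift moves them in opposite directions.
Here P and Y moved in opposite directions, so the SRAS curve shifted.
Since Y fell, SRAS shifted left.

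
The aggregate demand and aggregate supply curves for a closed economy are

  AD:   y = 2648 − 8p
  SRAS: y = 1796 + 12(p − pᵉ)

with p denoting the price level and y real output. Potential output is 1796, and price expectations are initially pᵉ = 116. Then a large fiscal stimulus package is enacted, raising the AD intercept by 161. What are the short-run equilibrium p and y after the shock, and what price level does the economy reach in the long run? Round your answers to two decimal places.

Short run: p = 120.25, y = 1847.00. Long run: p = 126.63.

AD shifts right: new AD is y = 2809 − 8p. With pᵉ = 116, SRAS is y = 404 + 12p.
Short run: 2809 − 8p = 404 + 12p gives 2405 = 20p, so p = 120.25 and y = 2809 − 8p = 1847.00.
y = 1847.00 is above potential 1796; expectations adjust and SRAS shifts left until y = 1796.
Long run: on the new AD curve, 1796 = 2809 − 8p gives p = 126.63.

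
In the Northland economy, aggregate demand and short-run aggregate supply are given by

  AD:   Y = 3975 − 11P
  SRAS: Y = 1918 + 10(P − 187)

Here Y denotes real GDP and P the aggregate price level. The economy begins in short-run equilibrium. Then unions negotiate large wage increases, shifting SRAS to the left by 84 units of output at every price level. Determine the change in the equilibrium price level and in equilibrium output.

This is a negative supply shock: SRAS shifts left.
New SRAS: Y = 10P − 36.
Set AD = SRAS: 3975 − 11P = 10P − 36, so 4011 = 21P and P = 191.
Y = 3975 − 11·191 = 1874.
Initially P = 187, Y = 1918, so ΔP = +4 and ΔY = -44.

ΔP = +4, ΔY = -44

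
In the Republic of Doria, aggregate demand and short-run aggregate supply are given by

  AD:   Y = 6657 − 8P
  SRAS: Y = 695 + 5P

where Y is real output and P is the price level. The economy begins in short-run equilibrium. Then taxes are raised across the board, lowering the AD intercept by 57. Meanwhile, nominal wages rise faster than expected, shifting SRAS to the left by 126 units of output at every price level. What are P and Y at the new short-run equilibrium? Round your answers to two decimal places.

After both shocks: AD is Y = 6600 − 8P and SRAS is Y = 569 + 5P.
Setting them equal: 6031 = 13P, so P = 463.92.
Substituting into AD, Y = 2888.62.

P = 463.92, Y = 2888.62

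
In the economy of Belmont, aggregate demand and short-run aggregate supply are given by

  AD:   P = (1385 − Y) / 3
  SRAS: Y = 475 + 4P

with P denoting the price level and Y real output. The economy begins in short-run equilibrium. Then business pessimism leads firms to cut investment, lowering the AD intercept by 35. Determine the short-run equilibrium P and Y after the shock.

P = 125, Y = 975

This is a negative demand shock: AD shifts left.
New AD: Y = 1350 − 3P.
Set AD = SRAS: 1350 − 3P = 475 + 4P, so 875 = 7P and P = 125.
Y = 1350 − 3·125 = 975.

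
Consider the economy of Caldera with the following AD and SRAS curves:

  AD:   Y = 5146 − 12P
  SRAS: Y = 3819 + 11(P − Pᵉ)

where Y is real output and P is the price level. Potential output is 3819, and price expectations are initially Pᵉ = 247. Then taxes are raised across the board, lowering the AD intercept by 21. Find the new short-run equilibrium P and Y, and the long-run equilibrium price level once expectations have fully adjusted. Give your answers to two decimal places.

AD shifts left: new AD is Y = 5125 − 12P. With Pᵉ = 247, SRAS is Y = 1102 + 11P.
Short run: 5125 − 12P = 1102 + 11P gives 4023 = 23P, so P = 174.91 and Y = 5125 − 12P = 3026.04.
Y = 3026.04 is below potential 3819; expectations adjust and SRAS shifts right until Y = 3819.
Long run: on the new AD curve, 3819 = 5125 − 12P gives P = 108.83.

Short run: P = 174.91, Y = 3026.04. Long run: P = 108.83.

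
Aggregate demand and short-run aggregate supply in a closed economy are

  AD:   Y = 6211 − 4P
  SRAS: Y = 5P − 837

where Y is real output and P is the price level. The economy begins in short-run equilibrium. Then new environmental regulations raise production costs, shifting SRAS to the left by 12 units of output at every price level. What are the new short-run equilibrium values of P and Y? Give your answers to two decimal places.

This is a negative supply shock: SRAS shifts left.
New SRAS: Y = 5P − 849.
Set AD = SRAS: 6211 − 4P = 5P − 849, so 7060 = 9P and P = 784.44.
Substituting into AD, Y = 3073.22.

P = 784.44, Y = 3073.22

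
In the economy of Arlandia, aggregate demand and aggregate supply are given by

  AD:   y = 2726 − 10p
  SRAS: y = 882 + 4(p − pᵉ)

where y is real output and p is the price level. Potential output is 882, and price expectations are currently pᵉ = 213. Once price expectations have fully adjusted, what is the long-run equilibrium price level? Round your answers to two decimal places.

Long-run p = 184.40

Short run: with pᵉ = 213, SRAS is y = 30 + 4p. Setting AD = SRAS gives 2696 = 14p, so p = 192.57 and y = 2726 − 10p = 800.29.
Output 800.29 is below potential 882, so over time expected prices fall and SRAS shifts right until y returns to 882.
Long run: y = 882 on the AD curve gives 882 = 2726 − 10p, so p = 184.40.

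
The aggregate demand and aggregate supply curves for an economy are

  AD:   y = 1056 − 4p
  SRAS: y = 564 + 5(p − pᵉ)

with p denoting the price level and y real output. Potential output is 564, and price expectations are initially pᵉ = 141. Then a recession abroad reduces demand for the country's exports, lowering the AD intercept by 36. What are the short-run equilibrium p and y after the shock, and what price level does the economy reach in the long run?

Short run: p = 129, y = 504. Long run: p = 114.

AD shifts left: new AD is y = 1020 − 4p. With pᵉ = 141, SRAS is y = 5p − 141.
Short run: 1020 − 4p = 5p − 141 gives 1161 = 9p, so p = 129 and y = 1020 − 4·129 = 504.
y = 504 is below potential 564; expectations adjust and SRAS shifts right until y = 564.
Long run: on the new AD curve, 564 = 1020 − 4p gives p = 114.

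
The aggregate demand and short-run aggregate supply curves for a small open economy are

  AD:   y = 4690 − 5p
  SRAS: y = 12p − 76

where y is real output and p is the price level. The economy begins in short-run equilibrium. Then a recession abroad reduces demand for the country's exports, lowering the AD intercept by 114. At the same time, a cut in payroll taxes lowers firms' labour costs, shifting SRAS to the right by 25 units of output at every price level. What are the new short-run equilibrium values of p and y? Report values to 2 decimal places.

p = 272.18, y = 3215.12

After both shocks: AD is y = 4576 − 5p and SRAS is y = 12p − 51.
Setting them equal: 4627 = 17p, so p = 272.18.
Substituting into AD, y = 3215.12.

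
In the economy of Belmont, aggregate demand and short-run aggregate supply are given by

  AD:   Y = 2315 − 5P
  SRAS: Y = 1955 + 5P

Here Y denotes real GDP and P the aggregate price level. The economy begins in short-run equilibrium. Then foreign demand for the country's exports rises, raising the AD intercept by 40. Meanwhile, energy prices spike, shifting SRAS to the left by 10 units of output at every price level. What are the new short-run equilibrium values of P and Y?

P = 41, Y = 2150

After both shocks: AD is Y = 2355 − 5P and SRAS is Y = 1945 + 5P.
Setting them equal: 410 = 10P, so P = 41.
Y = 2355 − 5·41 = 2150.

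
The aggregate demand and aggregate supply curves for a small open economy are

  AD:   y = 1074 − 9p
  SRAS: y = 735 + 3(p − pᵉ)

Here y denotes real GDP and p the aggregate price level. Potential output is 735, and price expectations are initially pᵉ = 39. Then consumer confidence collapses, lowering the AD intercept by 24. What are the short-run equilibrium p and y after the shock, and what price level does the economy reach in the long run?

Short run: p = 36, y = 726. Long run: p = 35.

AD shifts left: new AD is y = 1050 − 9p. With pᵉ = 39, SRAS is y = 618 + 3p.
Short run: 1050 − 9p = 618 + 3p gives 432 = 12p, so p = 36 and y = 1050 − 9·36 = 726.
y = 726 is below potential 735; expectations adjust and SRAS shifts right until y = 735.
Long run: on the new AD curve, 735 = 1050 − 9p gives p = 35.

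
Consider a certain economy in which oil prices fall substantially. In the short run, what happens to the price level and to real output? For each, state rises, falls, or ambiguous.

Price level: falls; output: rises

This is a favourable supply shock: SRAS shifts right.
Moving along the downward-sloping AD curve, P falls and Y rises.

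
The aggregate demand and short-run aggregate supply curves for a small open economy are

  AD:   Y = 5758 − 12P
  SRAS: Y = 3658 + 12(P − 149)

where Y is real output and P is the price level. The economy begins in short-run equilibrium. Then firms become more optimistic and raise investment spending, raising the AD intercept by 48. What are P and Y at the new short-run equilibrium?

P = 164, Y = 3838

This is a positive demand shock: AD shifts right.
New AD: Y = 5806 − 12P.
SRAS can be written Y = 1870 + 12P.
Set AD = SRAS: 5806 − 12P = 1870 + 12P, so 3936 = 24P and P = 164.
Y = 5806 − 12·164 = 3838.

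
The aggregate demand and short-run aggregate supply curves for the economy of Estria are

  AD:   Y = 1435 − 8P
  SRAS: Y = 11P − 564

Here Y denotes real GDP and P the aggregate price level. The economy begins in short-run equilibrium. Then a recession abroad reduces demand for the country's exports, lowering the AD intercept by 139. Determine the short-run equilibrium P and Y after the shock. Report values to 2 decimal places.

This is a negative demand shock: AD shifts left.
New AD: Y = 1296 − 8P.
Set AD = SRAS: 1296 − 8P = 11P − 564, so 1860 = 19P and P = 97.89.
Substituting into AD, Y = 512.84.

P = 97.89, Y = 512.84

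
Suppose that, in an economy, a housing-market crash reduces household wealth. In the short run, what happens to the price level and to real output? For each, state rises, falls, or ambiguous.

Price level: falls; output: falls

This is a negative demand shock: AD shifts left.
Moving along the upward-sloping SRAS curve, P falls and Y falls.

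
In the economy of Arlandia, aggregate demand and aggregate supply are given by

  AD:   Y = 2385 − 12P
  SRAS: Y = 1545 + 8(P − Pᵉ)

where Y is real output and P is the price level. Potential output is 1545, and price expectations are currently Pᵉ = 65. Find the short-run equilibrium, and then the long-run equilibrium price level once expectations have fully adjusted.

Short run: with Pᵉ = 65, SRAS is Y = 1025 + 8P. Setting AD = SRAS gives 1360 = 20P, so P = 68 and Y = 2385 − 12·68 = 1569.
Output 1569 is above potential 1545, so over time expected prices rise and SRAS shifts left until Y returns to 1545.
Long run: Y = 1545 on the AD curve gives 1545 = 2385 − 12P, so P = 70.

Short run: P = 68, Y = 1569. Long run: P = 70.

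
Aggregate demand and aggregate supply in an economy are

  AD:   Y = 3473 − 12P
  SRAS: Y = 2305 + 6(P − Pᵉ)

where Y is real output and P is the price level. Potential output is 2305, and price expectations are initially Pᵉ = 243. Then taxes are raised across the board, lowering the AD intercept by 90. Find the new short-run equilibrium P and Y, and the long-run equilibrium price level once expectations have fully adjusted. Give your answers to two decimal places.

Short run: P = 140.89, Y = 1692.33. Long run: P = 89.83.

AD shifts left: new AD is Y = 3383 − 12P. With Pᵉ = 243, SRAS is Y = 847 + 6P.
Short run: 3383 − 12P = 847 + 6P gives 2536 = 18P, so P = 140.89 and Y = 3383 − 12P = 1692.33.
Y = 1692.33 is below potential 2305; expectations adjust and SRAS shifts right until Y = 2305.
Long run: on the new AD curve, 2305 = 3383 − 12P gives P = 89.83.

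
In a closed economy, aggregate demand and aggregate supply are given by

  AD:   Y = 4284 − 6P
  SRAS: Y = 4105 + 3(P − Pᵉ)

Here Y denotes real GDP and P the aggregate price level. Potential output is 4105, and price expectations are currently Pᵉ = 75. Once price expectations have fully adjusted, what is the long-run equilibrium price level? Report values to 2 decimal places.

Long-run P = 29.83

Short run: with Pᵉ = 75, SRAS is Y = 3880 + 3P. Setting AD = SRAS gives 404 = 9P, so P = 44.89 and Y = 4284 − 6P = 4014.67.
Output 4014.67 is below potential 4105, so over time expected prices fall and SRAS shifts right until Y returns to 4105.
Long run: Y = 4105 on the AD curve gives 4105 = 4284 − 6P, so P = 29.83.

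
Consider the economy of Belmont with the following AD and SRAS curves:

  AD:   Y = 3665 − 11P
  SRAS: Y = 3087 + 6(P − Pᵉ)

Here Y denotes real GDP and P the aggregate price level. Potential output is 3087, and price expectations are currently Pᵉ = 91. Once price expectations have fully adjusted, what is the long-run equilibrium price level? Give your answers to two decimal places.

Short run: with Pᵉ = 91, SRAS is Y = 2541 + 6P. Setting AD = SRAS gives 1124 = 17P, so P = 66.12 and Y = 3665 − 11P = 2937.71.
Output 2937.71 is below potential 3087, so over time expected prices fall and SRAS shifts right until Y returns to 3087.
Long run: Y = 3087 on the AD curve gives 3087 = 3665 − 11P, so P = 52.55.

Long-run P = 52.55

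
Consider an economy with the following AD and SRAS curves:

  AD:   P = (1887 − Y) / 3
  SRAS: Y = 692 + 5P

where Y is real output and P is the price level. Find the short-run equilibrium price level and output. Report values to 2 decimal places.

Rearrange AD to Y = 1887 − 3P.
Set AD = SRAS: 1887 − 3P = 692 + 5P, so 1195 = 8P and P = 149.38.
Substituting into AD, Y = 1887 − 3P = 1438.88.

P = 149.38, Y = 1438.88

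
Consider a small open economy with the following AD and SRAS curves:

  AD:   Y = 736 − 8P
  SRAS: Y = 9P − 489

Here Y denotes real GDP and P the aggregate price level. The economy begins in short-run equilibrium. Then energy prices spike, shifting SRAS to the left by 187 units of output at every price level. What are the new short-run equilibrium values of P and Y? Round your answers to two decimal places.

P = 83.06, Y = 71.53

This is a negative supply shock: SRAS shifts left.
New SRAS: Y = 9P − 676.
Set AD = SRAS: 736 − 8P = 9P − 676, so 1412 = 17P and P = 83.06.
Substituting into AD, Y = 71.53.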